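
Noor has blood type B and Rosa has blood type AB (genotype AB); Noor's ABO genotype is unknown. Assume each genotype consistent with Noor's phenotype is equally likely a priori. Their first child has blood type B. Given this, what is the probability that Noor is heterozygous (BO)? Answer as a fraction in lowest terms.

1/2

Possible genotypes: Noor ∈ {BB, BO}; Rosa ∈ {AB}.
Weight each parental genotype pair by prior × P(type-B child):
  BB × AB: posterior weight 1/2.
  BO × AB: posterior weight 1/2.
Sum the posterior weight over pairs where Noor is BO: 1/2.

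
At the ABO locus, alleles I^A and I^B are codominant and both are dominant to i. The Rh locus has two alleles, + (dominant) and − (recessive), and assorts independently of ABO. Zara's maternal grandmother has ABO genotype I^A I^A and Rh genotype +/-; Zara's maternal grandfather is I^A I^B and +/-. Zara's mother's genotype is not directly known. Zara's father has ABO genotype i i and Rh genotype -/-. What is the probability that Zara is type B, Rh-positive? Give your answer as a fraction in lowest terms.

Zara's mother's ABO genotype from I^A I^A × I^A I^B: 1/2 I^A I^A, 1/2 I^A I^B.
Crossing each possibility with the father i i and summing P(type B): 1/2·0 + 1/2·1/2 = 1/4.
Similarly for Rh via the mother's Rh distribution: P(Rh+) = 1/2.
Independent loci: 1/4 × 1/2 = 1/8.

1/8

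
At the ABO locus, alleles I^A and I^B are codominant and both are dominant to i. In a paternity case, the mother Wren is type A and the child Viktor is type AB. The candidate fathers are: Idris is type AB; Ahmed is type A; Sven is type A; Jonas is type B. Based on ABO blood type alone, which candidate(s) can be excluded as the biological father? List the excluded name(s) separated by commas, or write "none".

Ahmed, Sven

A candidate is excluded only if no genotype consistent with his phenotype could produce a type AB child with a type A mother.
Ahmed (type A): no genotype consistent with that phenotype can produce a type-AB child with a type-A mother.
Sven (type A): no genotype consistent with that phenotype can produce a type-AB child with a type-A mother.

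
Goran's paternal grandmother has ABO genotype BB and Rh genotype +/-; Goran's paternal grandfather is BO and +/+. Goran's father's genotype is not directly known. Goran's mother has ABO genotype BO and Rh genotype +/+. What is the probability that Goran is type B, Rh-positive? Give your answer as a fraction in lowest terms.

7/8

Goran's father's ABO genotype from BB × BO: 1/2 BB, 1/2 BO.
Crossing each possibility with the mother BO and summing P(type B): 1/2·1 + 1/2·3/4 = 7/8.
Similarly for Rh via the father's Rh distribution: P(Rh+) = 1.
Independent loci: 7/8 × 1 = 7/8.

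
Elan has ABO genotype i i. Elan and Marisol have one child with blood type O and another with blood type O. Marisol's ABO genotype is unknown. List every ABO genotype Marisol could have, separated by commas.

For each candidate genotype of Marisol, check whether crossing it with i i can produce every observed child phenotype.
  I^A I^A → possible child types {A} ✗
  I^A I^B → possible child types {A, B} ✗
  I^A i → possible child types {O, A} ✓
  I^B I^B → possible child types {B} ✗
  I^B i → possible child types {O, B} ✓
  i i → possible child types {O} ✓

I^A i, I^B i, i i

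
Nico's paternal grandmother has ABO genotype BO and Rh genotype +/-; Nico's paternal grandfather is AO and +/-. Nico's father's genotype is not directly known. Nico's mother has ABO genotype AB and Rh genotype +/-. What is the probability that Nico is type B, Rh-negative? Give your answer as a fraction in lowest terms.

Nico's father's ABO genotype from BO × AO: 1/4 AB, 1/4 AO, 1/4 BO, 1/4 OO.
Crossing each possibility with the mother AB and summing P(type B): 1/4·1/4 + 1/4·1/4 + 1/4·1/2 + 1/4·1/2 = 3/8.
Similarly for Rh via the father's Rh distribution: P(Rh-) = 1/4.
Independent loci: 3/8 × 1/4 = 3/32.

3/32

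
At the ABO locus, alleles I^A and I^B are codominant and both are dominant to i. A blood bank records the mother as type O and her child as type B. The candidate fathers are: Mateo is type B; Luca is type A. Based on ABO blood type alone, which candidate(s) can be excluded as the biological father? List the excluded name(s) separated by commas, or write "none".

Luca

A candidate is excluded only if no genotype consistent with his phenotype could produce a type B child with a type O mother.
Luca (type A): no genotype consistent with that phenotype can produce a type-B child with a type-O mother.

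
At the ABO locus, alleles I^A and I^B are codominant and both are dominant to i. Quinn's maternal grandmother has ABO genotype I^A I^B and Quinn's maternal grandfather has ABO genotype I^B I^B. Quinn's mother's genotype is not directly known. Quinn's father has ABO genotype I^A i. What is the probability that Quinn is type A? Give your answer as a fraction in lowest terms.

1/4

Quinn's mother's ABO genotype from I^A I^B × I^B I^B: 1/2 I^A I^B, 1/2 I^B I^B.
Crossing each possibility with the father I^A i and summing P(type A): 1/2·1/2 + 1/2·0 = 1/4.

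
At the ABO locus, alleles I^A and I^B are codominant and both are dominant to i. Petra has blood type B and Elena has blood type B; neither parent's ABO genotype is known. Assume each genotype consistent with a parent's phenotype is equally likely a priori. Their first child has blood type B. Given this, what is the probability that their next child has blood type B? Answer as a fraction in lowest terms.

Possible genotypes: Petra ∈ {I^B I^B, I^B i}; Elena ∈ {I^B I^B, I^B i}.
Weight each parental genotype pair by prior × P(type-B child):
  I^B I^B × I^B I^B: posterior weight 4/15; P(next child type B) = 1.
  I^B I^B × I^B i: posterior weight 4/15; P(next child type B) = 1.
  I^B i × I^B I^B: posterior weight 4/15; P(next child type B) = 1.
  I^B i × I^B i: posterior weight 1/5; P(next child type B) = 3/4.
Weighted sum = 19/20.

19/20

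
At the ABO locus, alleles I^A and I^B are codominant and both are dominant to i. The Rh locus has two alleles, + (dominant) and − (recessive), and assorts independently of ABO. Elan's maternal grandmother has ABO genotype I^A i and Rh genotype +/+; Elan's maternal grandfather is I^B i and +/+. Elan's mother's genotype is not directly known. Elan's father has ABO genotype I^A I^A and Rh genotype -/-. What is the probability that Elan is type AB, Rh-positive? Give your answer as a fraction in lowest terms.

Elan's mother's ABO genotype from I^A i × I^B i: 1/4 I^A I^B, 1/4 I^A i, 1/4 I^B i, 1/4 i i.
Crossing each possibility with the father I^A I^A and summing P(type AB): 1/4·1/2 + 1/4·0 + 1/4·1/2 + 1/4·0 = 1/4.
Similarly for Rh via the mother's Rh distribution: P(Rh+) = 1.
Independent loci: 1/4 × 1 = 1/4.

1/4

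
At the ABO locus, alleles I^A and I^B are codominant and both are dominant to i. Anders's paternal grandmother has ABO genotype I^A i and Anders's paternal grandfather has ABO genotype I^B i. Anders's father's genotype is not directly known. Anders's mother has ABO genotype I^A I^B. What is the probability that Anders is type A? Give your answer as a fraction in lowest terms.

3/8

Anders's father's ABO genotype from I^A i × I^B i: 1/4 I^A I^B, 1/4 I^A i, 1/4 I^B i, 1/4 i i.
Crossing each possibility with the mother I^A I^B and summing P(type A): 1/4·1/4 + 1/4·1/2 + 1/4·1/4 + 1/4·1/2 = 3/8.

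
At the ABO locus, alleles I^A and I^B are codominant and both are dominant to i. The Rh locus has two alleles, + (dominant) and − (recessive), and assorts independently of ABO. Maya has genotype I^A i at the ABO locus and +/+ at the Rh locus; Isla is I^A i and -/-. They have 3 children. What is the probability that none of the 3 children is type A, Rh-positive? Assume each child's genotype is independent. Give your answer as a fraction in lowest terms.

1/64

ABO cross I^A i × I^A i → 1/4 O, 3/4 A.
Rh cross +/+ × -/- → 1 Rh+; so P(type A, Rh-positive) = 3/4 × 1 = 3/4 per child.
P(not type A, Rh-positive) = 1/4 for one child; (1/4)^3 = 1/64.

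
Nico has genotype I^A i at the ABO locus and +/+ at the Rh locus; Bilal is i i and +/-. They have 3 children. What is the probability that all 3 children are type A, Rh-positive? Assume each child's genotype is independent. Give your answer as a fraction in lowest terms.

ABO cross I^A i × i i → 1/2 O, 1/2 A.
Rh cross +/+ × +/- → 1 Rh+; so P(type A, Rh-positive) = 1/2 × 1 = 1/2 per child.
All 3 independent: (1/2)^3 = 1/8.

1/8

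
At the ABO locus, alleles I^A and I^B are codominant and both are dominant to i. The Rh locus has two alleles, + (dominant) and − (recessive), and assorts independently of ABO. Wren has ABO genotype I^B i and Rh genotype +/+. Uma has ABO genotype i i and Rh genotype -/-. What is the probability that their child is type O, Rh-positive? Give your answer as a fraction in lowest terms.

ABO cross I^B i × i i → offspring phenotypes: 1/2 O, 1/2 B.
Rh cross +/+ × -/- → 1 Rh+.
Independent loci: P(type O, Rh-positive) = 1/2 × 1 = 1/2.

1/2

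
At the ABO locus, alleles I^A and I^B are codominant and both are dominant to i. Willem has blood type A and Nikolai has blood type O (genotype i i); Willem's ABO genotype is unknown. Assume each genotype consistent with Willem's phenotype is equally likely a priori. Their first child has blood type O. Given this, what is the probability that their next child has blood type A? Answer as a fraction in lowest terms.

1/2

Possible genotypes: Willem ∈ {I^A I^A, I^A i}; Nikolai ∈ {i i}.
Weight each parental genotype pair by prior × P(type-O child):
  I^A i × i i: posterior weight 1; P(next child type A) = 1/2.
Weighted sum = 1/2.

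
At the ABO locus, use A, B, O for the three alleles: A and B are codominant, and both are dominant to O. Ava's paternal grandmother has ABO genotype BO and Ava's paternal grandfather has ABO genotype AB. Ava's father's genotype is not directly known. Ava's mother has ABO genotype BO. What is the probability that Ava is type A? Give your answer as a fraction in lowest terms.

1/8

Ava's father's ABO genotype from BO × AB: 1/4 AB, 1/4 AO, 1/4 BB, 1/4 BO.
Crossing each possibility with the mother BO and summing P(type A): 1/4·1/4 + 1/4·1/4 + 1/4·0 + 1/4·0 = 1/8.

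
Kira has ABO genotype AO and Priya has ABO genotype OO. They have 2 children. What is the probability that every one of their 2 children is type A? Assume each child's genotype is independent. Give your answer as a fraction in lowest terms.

1/4

ABO cross AO × OO → 1/2 O, 1/2 A.
So P(type A) = 1/2 per child.
All 2 independent: (1/2)^2 = 1/4.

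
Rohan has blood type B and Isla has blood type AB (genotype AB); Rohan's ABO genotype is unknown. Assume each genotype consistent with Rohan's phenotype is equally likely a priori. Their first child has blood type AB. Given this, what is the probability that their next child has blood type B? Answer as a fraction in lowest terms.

1/2

Possible genotypes: Rohan ∈ {BB, BO}; Isla ∈ {AB}.
Weight each parental genotype pair by prior × P(type-AB child):
  BB × AB: posterior weight 2/3; P(next child type B) = 1/2.
  BO × AB: posterior weight 1/3; P(next child type B) = 1/2.
Weighted sum = 1/2.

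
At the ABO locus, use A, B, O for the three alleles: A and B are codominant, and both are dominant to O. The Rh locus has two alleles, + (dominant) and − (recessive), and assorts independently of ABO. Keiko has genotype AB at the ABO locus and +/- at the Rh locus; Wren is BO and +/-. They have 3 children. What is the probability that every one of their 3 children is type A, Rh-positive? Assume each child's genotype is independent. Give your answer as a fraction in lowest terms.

ABO cross AB × BO → 1/4 A, 1/2 B, 1/4 AB.
Rh cross +/- × +/- → 3/4 Rh+, 1/4 Rh-; so P(type A, Rh-positive) = 1/4 × 3/4 = 3/16 per child.
All 3 independent: (3/16)^3 = 27/4096.

27/4096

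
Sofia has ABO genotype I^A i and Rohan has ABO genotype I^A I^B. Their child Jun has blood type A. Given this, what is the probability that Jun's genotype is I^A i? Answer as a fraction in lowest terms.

Cross I^A i × I^A I^B → 1/4 I^A I^A, 1/4 I^A I^B, 1/4 I^A i, 1/4 I^B i.
Type-A genotypes among offspring: I^A I^A (1/4), I^A i (1/4); total 1/2.
P(I^A i | type A) = (1/4) / (1/2) = 1/2.

1/2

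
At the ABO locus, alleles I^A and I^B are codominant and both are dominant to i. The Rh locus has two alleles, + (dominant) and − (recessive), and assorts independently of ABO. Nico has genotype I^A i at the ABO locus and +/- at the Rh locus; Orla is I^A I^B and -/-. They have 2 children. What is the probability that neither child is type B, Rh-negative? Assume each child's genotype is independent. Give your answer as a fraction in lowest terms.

49/64

ABO cross I^A i × I^A I^B → 1/2 A, 1/4 B, 1/4 AB.
Rh cross +/- × -/- → 1/2 Rh+, 1/2 Rh-; so P(type B, Rh-negative) = 1/4 × 1/2 = 1/8 per child.
P(not type B, Rh-negative) = 7/8 for one child; (7/8)^2 = 49/64.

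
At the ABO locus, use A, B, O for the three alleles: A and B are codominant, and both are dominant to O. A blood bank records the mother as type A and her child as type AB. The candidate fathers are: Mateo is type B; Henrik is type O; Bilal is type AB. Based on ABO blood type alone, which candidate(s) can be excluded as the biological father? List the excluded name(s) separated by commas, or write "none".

A candidate is excluded only if no genotype consistent with his phenotype could produce a type AB child with a type A mother.
Henrik (type O): no genotype consistent with that phenotype can produce a type-AB child with a type-A mother.

Henrik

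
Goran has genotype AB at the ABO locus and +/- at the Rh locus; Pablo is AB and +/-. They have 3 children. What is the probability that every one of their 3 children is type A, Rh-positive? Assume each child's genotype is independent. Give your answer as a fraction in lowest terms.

ABO cross AB × AB → 1/4 A, 1/4 B, 1/2 AB.
Rh cross +/- × +/- → 3/4 Rh+, 1/4 Rh-; so P(type A, Rh-positive) = 1/4 × 3/4 = 3/16 per child.
All 3 independent: (3/16)^3 = 27/4096.

27/4096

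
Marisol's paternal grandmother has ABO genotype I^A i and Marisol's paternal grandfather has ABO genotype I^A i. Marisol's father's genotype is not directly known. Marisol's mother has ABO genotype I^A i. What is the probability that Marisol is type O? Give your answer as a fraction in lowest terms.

Marisol's father's ABO genotype from I^A i × I^A i: 1/4 I^A I^A, 1/2 I^A i, 1/4 i i.
Crossing each possibility with the mother I^A i and summing P(type O): 1/4·0 + 1/2·1/4 + 1/4·1/2 = 1/4.

1/4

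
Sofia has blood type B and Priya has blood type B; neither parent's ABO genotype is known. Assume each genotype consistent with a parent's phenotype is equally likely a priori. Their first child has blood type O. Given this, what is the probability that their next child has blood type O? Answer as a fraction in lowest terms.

1/4

Possible genotypes: Sofia ∈ {I^B I^B, I^B i}; Priya ∈ {I^B I^B, I^B i}.
Weight each parental genotype pair by prior × P(type-O child):
  I^B i × I^B i: posterior weight 1; P(next child type O) = 1/4.
Weighted sum = 1/4.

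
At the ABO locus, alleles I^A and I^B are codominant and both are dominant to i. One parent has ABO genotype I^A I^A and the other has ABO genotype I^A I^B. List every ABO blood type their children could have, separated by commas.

A, AB

Gametes from I^A I^A × I^A I^B give offspring ABO genotypes I^A I^A, I^A I^B, i.e. phenotypes A, AB.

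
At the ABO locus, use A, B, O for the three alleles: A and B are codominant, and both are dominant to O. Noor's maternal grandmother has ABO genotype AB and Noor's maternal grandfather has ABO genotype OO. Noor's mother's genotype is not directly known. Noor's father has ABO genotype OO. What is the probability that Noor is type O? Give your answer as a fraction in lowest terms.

Noor's mother's ABO genotype from AB × OO: 1/2 AO, 1/2 BO.
Crossing each possibility with the father OO and summing P(type O): 1/2·1/2 + 1/2·1/2 = 1/2.

1/2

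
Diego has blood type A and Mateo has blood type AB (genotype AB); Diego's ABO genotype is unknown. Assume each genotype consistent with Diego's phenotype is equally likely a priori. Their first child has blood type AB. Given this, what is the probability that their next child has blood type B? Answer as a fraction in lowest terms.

1/12

Possible genotypes: Diego ∈ {AA, AO}; Mateo ∈ {AB}.
Weight each parental genotype pair by prior × P(type-AB child):
  AA × AB: posterior weight 2/3; P(next child type B) = 0.
  AO × AB: posterior weight 1/3; P(next child type B) = 1/4.
Weighted sum = 1/12.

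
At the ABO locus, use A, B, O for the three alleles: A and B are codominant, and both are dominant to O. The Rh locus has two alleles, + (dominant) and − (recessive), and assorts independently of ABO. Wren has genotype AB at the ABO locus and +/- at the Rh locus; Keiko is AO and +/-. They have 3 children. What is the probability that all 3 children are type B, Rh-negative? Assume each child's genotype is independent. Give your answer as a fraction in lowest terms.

1/4096

ABO cross AB × AO → 1/2 A, 1/4 B, 1/4 AB.
Rh cross +/- × +/- → 3/4 Rh+, 1/4 Rh-; so P(type B, Rh-negative) = 1/4 × 1/4 = 1/16 per child.
All 3 independent: (1/16)^3 = 1/4096.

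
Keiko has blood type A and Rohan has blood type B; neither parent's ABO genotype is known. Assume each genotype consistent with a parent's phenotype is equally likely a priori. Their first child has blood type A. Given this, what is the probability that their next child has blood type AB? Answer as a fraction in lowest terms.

5/12

Possible genotypes: Keiko ∈ {AA, AO}; Rohan ∈ {BB, BO}.
Weight each parental genotype pair by prior × P(type-A child):
  AA × BO: posterior weight 2/3; P(next child type AB) = 1/2.
  AO × BO: posterior weight 1/3; P(next child type AB) = 1/4.
Weighted sum = 5/12.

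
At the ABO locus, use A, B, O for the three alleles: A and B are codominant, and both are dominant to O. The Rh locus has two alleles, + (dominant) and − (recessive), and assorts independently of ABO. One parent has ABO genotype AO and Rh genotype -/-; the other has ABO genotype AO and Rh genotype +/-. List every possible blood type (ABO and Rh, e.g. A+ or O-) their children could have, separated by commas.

Gametes from AO × AO give offspring ABO genotypes AA, AO, OO, i.e. phenotypes O, A.
Rh cross -/- × +/- → phenotypes Rh+, Rh-.
Combining independently: O+, O-, A+, A-.

O+, O-, A+, A-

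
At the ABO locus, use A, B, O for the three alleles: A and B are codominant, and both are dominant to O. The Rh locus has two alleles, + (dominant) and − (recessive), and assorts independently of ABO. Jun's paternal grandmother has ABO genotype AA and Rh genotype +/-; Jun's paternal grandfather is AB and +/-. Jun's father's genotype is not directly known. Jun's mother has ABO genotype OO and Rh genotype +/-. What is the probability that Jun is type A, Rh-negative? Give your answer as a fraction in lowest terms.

3/16

Jun's father's ABO genotype from AA × AB: 1/2 AA, 1/2 AB.
Crossing each possibility with the mother OO and summing P(type A): 1/2·1 + 1/2·1/2 = 3/4.
Similarly for Rh via the father's Rh distribution: P(Rh-) = 1/4.
Independent loci: 3/4 × 1/4 = 3/16.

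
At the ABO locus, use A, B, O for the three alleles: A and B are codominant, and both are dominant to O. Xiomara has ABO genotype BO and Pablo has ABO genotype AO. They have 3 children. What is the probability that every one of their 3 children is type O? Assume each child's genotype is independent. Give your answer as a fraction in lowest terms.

1/64

ABO cross BO × AO → 1/4 O, 1/4 A, 1/4 B, 1/4 AB.
So P(type O) = 1/4 per child.
All 3 independent: (1/4)^3 = 1/64.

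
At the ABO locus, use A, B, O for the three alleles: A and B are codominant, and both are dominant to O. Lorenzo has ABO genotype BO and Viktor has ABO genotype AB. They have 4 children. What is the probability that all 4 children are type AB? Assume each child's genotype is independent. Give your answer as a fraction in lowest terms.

ABO cross BO × AB → 1/4 A, 1/2 B, 1/4 AB.
So P(type AB) = 1/4 per child.
All 4 independent: (1/4)^4 = 1/256.

1/256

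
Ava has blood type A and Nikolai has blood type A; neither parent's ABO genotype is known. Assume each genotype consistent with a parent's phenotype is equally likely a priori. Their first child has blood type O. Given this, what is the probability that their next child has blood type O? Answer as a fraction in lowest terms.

Possible genotypes: Ava ∈ {AA, AO}; Nikolai ∈ {AA, AO}.
Weight each parental genotype pair by prior × P(type-O child):
  AO × AO: posterior weight 1; P(next child type O) = 1/4.
Weighted sum = 1/4.

1/4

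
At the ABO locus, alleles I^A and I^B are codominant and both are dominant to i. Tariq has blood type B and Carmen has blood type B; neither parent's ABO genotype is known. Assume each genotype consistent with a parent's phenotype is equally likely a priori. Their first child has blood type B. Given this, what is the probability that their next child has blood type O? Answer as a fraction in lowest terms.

1/20

Possible genotypes: Tariq ∈ {I^B I^B, I^B i}; Carmen ∈ {I^B I^B, I^B i}.
Weight each parental genotype pair by prior × P(type-B child):
  I^B I^B × I^B I^B: posterior weight 4/15; P(next child type O) = 0.
  I^B I^B × I^B i: posterior weight 4/15; P(next child type O) = 0.
  I^B i × I^B I^B: posterior weight 4/15; P(next child type O) = 0.
  I^B i × I^B i: posterior weight 1/5; P(next child type O) = 1/4.
Weighted sum = 1/20.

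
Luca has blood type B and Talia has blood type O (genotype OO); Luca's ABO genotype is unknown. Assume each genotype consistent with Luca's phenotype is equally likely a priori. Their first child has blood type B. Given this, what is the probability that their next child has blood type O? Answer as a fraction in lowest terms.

Possible genotypes: Luca ∈ {BB, BO}; Talia ∈ {OO}.
Weight each parental genotype pair by prior × P(type-B child):
  BB × OO: posterior weight 2/3; P(next child type O) = 0.
  BO × OO: posterior weight 1/3; P(next child type O) = 1/2.
Weighted sum = 1/6.

1/6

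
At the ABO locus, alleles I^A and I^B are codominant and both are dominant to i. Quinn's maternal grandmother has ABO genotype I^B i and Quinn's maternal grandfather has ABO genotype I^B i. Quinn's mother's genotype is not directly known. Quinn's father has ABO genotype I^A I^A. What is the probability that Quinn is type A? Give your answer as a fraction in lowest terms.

1/2

Quinn's mother's ABO genotype from I^B i × I^B i: 1/4 I^B I^B, 1/2 I^B i, 1/4 i i.
Crossing each possibility with the father I^A I^A and summing P(type A): 1/4·0 + 1/2·1/2 + 1/4·1 = 1/2.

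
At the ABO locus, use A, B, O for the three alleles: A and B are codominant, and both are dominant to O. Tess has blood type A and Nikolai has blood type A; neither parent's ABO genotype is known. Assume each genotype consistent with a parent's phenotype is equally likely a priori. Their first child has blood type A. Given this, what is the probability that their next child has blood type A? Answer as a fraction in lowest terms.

Possible genotypes: Tess ∈ {AA, AO}; Nikolai ∈ {AA, AO}.
Weight each parental genotype pair by prior × P(type-A child):
  AA × AA: posterior weight 4/15; P(next child type A) = 1.
  AA × AO: posterior weight 4/15; P(next child type A) = 1.
  AO × AA: posterior weight 4/15; P(next child type A) = 1.
  AO × AO: posterior weight 1/5; P(next child type A) = 3/4.
Weighted sum = 19/20.

19/20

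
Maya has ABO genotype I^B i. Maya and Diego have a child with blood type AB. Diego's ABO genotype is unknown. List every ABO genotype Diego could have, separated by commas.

For each candidate genotype of Diego, check whether crossing it with I^B i can produce every observed child phenotype.
  I^A I^A → possible child types {A, AB} ✓
  I^A I^B → possible child types {A, B, AB} ✓
  I^A i → possible child types {O, A, B, AB} ✓
  I^B I^B → possible child types {B} ✗
  I^B i → possible child types {O, B} ✗
  i i → possible child types {O, B} ✗

I^A I^A, I^A I^B, I^A i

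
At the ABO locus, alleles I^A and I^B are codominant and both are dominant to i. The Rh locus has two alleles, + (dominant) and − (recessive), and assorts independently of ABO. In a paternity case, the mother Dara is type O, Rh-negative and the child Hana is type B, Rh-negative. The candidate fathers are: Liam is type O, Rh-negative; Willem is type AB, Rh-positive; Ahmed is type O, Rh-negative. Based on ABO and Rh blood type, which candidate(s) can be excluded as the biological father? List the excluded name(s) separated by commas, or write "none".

A candidate is excluded only if no genotype consistent with his phenotype could produce a type B, Rh-negative child with a type O, Rh-negative mother.
Liam (type O, Rh-): no genotype consistent with that phenotype can produce a type-B Rh- child with a type-O mother.
Ahmed (type O, Rh-): no genotype consistent with that phenotype can produce a type-B Rh- child with a type-O mother.

Liam, Ahmed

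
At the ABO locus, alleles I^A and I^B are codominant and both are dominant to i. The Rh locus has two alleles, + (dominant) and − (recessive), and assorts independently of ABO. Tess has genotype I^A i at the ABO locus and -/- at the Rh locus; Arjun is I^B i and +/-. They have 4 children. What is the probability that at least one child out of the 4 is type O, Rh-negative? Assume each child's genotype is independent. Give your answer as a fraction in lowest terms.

1695/4096

ABO cross I^A i × I^B i → 1/4 O, 1/4 A, 1/4 B, 1/4 AB.
Rh cross -/- × +/- → 1/2 Rh+, 1/2 Rh-; so P(type O, Rh-negative) = 1/4 × 1/2 = 1/8 per child.
P(none) = (7/8)^4 = 2401/4096; P(at least one) = 1 − 2401/4096 = 1695/4096.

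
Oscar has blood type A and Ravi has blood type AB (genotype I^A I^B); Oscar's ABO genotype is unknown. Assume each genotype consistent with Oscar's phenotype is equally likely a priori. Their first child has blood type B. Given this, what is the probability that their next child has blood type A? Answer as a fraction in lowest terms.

1/2

Possible genotypes: Oscar ∈ {I^A I^A, I^A i}; Ravi ∈ {I^A I^B}.
Weight each parental genotype pair by prior × P(type-B child):
  I^A i × I^A I^B: posterior weight 1; P(next child type A) = 1/2.
Weighted sum = 1/2.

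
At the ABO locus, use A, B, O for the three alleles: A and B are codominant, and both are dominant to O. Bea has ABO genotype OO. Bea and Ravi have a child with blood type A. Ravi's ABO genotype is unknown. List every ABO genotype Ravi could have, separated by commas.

For each candidate genotype of Ravi, check whether crossing it with OO can produce every observed child phenotype.
  AA → possible child types {A} ✓
  AB → possible child types {A, B} ✓
  AO → possible child types {O, A} ✓
  BB → possible child types {B} ✗
  BO → possible child types {O, B} ✗
  OO → possible child types {O} ✗

AA, AB, AO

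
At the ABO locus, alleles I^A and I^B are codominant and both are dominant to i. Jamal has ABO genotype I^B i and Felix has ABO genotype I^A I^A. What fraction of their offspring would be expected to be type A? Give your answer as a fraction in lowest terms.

1/2

ABO cross I^B i × I^A I^A → offspring phenotypes: 1/2 A, 1/2 AB.
So P(type A) = 1/2.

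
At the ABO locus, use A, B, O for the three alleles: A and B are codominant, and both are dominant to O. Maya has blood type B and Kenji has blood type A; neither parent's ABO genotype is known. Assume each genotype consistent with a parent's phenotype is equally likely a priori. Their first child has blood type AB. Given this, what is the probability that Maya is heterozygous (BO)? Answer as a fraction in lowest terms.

Possible genotypes: Maya ∈ {BB, BO}; Kenji ∈ {AA, AO}.
Weight each parental genotype pair by prior × P(type-AB child):
  BB × AA: posterior weight 4/9.
  BB × AO: posterior weight 2/9.
  BO × AA: posterior weight 2/9.
  BO × AO: posterior weight 1/9.
Sum the posterior weight over pairs where Maya is BO: 1/3.

1/3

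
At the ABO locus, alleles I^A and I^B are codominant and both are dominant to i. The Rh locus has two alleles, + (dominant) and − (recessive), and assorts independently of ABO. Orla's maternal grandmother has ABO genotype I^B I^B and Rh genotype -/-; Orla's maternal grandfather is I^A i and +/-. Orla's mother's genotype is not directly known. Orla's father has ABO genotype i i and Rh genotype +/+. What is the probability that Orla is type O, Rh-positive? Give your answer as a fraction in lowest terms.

1/4

Orla's mother's ABO genotype from I^B I^B × I^A i: 1/2 I^A I^B, 1/2 I^B i.
Crossing each possibility with the father i i and summing P(type O): 1/2·0 + 1/2·1/2 = 1/4.
Similarly for Rh via the mother's Rh distribution: P(Rh+) = 1.
Independent loci: 1/4 × 1 = 1/4.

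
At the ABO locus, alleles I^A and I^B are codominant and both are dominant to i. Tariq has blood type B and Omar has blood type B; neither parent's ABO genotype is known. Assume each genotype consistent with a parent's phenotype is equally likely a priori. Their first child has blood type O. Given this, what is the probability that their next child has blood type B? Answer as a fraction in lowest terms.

3/4

Possible genotypes: Tariq ∈ {I^B I^B, I^B i}; Omar ∈ {I^B I^B, I^B i}.
Weight each parental genotype pair by prior × P(type-O child):
  I^B i × I^B i: posterior weight 1; P(next child type B) = 3/4.
Weighted sum = 3/4.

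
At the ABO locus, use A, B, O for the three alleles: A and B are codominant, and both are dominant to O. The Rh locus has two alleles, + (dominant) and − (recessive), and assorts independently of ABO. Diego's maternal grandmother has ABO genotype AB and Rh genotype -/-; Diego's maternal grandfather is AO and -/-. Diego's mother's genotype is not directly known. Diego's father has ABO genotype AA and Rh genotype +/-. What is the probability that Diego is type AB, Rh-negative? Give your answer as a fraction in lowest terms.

Diego's mother's ABO genotype from AB × AO: 1/4 AA, 1/4 AB, 1/4 AO, 1/4 BO.
Crossing each possibility with the father AA and summing P(type AB): 1/4·0 + 1/4·1/2 + 1/4·0 + 1/4·1/2 = 1/4.
Similarly for Rh via the mother's Rh distribution: P(Rh-) = 1/2.
Independent loci: 1/4 × 1/2 = 1/8.

1/8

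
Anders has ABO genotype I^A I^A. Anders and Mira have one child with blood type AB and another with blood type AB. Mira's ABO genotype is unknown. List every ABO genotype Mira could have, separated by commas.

I^A I^B, I^B I^B, I^B i

For each candidate genotype of Mira, check whether crossing it with I^A I^A can produce every observed child phenotype.
  I^A I^A → possible child types {A} ✗
  I^A I^B → possible child types {A, AB} ✓
  I^A i → possible child types {A} ✗
  I^B I^B → possible child types {AB} ✓
  I^B i → possible child types {A, AB} ✓
  i i → possible child types {A} ✗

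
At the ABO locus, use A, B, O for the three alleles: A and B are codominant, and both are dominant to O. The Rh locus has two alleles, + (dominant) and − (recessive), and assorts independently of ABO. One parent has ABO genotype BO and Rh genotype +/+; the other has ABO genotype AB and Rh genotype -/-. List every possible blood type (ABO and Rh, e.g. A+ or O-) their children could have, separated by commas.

A+, B+, AB+

Gametes from BO × AB give offspring ABO genotypes AB, AO, BB, BO, i.e. phenotypes A, B, AB.
Rh cross +/+ × -/- → phenotypes Rh+.
Combining independently: A+, B+, AB+.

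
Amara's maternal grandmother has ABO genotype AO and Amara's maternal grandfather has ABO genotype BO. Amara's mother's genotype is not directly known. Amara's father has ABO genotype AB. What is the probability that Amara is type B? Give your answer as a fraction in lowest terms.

Amara's mother's ABO genotype from AO × BO: 1/4 AB, 1/4 AO, 1/4 BO, 1/4 OO.
Crossing each possibility with the father AB and summing P(type B): 1/4·1/4 + 1/4·1/4 + 1/4·1/2 + 1/4·1/2 = 3/8.

3/8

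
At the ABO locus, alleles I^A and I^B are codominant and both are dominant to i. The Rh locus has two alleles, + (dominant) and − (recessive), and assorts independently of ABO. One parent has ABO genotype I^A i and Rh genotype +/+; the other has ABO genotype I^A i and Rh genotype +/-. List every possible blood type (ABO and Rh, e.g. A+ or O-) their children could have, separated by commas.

Gametes from I^A i × I^A i give offspring ABO genotypes I^A I^A, I^A i, i i, i.e. phenotypes O, A.
Rh cross +/+ × +/- → phenotypes Rh+.
Combining independently: O+, A+.

O+, A+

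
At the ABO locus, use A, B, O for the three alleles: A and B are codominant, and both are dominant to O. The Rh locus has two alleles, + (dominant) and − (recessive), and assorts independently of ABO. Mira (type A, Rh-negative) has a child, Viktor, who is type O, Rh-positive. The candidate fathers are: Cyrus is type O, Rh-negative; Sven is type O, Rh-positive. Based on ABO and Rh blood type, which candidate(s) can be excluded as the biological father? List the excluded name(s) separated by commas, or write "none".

Cyrus

A candidate is excluded only if no genotype consistent with his phenotype could produce a type O, Rh-positive child with a type A, Rh-negative mother.
Cyrus (type O, Rh-): no genotype consistent with that phenotype can produce a type-O Rh+ child with a type-A mother.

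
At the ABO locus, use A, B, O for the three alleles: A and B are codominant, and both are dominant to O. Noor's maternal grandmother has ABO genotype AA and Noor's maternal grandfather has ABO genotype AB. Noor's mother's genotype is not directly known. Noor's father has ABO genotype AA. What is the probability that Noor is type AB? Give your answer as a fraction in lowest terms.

1/4

Noor's mother's ABO genotype from AA × AB: 1/2 AA, 1/2 AB.
Crossing each possibility with the father AA and summing P(type AB): 1/2·0 + 1/2·1/2 = 1/4.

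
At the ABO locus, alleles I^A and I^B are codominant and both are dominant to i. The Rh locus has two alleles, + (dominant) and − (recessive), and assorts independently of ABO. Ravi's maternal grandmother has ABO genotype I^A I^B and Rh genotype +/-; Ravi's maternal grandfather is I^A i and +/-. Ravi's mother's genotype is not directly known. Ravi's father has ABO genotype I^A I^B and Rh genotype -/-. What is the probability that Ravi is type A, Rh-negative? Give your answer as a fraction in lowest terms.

3/16

Ravi's mother's ABO genotype from I^A I^B × I^A i: 1/4 I^A I^A, 1/4 I^A I^B, 1/4 I^A i, 1/4 I^B i.
Crossing each possibility with the father I^A I^B and summing P(type A): 1/4·1/2 + 1/4·1/4 + 1/4·1/2 + 1/4·1/4 = 3/8.
Similarly for Rh via the mother's Rh distribution: P(Rh-) = 1/2.
Independent loci: 3/8 × 1/2 = 3/16.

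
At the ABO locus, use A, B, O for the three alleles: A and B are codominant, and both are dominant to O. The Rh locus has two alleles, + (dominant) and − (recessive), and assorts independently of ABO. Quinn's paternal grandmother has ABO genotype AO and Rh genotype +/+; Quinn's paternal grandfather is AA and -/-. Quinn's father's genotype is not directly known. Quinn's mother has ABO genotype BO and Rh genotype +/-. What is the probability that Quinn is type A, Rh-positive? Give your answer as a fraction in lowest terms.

9/32

Quinn's father's ABO genotype from AO × AA: 1/2 AA, 1/2 AO.
Crossing each possibility with the mother BO and summing P(type A): 1/2·1/2 + 1/2·1/4 = 3/8.
Similarly for Rh via the father's Rh distribution: P(Rh+) = 3/4.
Independent loci: 3/8 × 3/4 = 9/32.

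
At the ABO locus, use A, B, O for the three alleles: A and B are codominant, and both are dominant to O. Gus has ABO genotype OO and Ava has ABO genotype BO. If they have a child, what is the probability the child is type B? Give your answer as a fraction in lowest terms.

ABO cross OO × BO → offspring phenotypes: 1/2 O, 1/2 B.
So P(type B) = 1/2.

1/2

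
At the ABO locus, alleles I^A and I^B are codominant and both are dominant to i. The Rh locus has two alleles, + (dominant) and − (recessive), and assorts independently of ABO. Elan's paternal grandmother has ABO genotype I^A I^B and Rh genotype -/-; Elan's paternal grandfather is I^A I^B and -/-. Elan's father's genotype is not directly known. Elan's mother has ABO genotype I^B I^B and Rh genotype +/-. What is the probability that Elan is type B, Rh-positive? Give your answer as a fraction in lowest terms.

1/4

Elan's father's ABO genotype from I^A I^B × I^A I^B: 1/4 I^A I^A, 1/2 I^A I^B, 1/4 I^B I^B.
Crossing each possibility with the mother I^B I^B and summing P(type B): 1/4·0 + 1/2·1/2 + 1/4·1 = 1/2.
Similarly for Rh via the father's Rh distribution: P(Rh+) = 1/2.
Independent loci: 1/2 × 1/2 = 1/4.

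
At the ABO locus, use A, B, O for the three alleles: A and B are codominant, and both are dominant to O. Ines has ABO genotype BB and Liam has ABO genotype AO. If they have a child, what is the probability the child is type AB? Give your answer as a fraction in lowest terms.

1/2

ABO cross BB × AO → offspring phenotypes: 1/2 B, 1/2 AB.
So P(type AB) = 1/2.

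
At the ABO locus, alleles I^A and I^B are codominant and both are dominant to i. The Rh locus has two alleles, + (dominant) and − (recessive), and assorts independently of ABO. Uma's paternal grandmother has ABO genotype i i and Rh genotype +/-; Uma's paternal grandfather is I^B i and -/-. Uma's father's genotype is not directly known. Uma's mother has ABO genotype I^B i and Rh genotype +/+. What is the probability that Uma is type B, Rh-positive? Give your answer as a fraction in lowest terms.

Uma's father's ABO genotype from i i × I^B i: 1/2 I^B i, 1/2 i i.
Crossing each possibility with the mother I^B i and summing P(type B): 1/2·3/4 + 1/2·1/2 = 5/8.
Similarly for Rh via the father's Rh distribution: P(Rh+) = 1.
Independent loci: 5/8 × 1 = 5/8.

5/8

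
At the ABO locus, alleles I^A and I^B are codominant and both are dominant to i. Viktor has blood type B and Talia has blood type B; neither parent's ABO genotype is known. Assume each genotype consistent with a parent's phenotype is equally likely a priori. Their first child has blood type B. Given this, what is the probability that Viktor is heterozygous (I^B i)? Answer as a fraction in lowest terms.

Possible genotypes: Viktor ∈ {I^B I^B, I^B i}; Talia ∈ {I^B I^B, I^B i}.
Weight each parental genotype pair by prior × P(type-B child):
  I^B I^B × I^B I^B: posterior weight 4/15.
  I^B I^B × I^B i: posterior weight 4/15.
  I^B i × I^B I^B: posterior weight 4/15.
  I^B i × I^B i: posterior weight 1/5.
Sum the posterior weight over pairs where Viktor is I^B i: 7/15.

7/15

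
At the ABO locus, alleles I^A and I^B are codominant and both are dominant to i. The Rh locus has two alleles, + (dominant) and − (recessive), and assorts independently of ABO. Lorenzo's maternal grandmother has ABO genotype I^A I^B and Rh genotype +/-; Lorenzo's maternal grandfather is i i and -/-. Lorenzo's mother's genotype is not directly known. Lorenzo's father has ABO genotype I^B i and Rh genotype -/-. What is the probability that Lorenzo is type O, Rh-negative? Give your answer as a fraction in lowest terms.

Lorenzo's mother's ABO genotype from I^A I^B × i i: 1/2 I^A i, 1/2 I^B i.
Crossing each possibility with the father I^B i and summing P(type O): 1/2·1/4 + 1/2·1/4 = 1/4.
Similarly for Rh via the mother's Rh distribution: P(Rh-) = 3/4.
Independent loci: 1/4 × 3/4 = 3/16.

3/16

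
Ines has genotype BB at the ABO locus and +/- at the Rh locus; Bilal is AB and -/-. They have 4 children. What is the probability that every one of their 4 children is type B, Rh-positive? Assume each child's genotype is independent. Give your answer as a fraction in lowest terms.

ABO cross BB × AB → 1/2 B, 1/2 AB.
Rh cross +/- × -/- → 1/2 Rh+, 1/2 Rh-; so P(type B, Rh-positive) = 1/2 × 1/2 = 1/4 per child.
All 4 independent: (1/4)^4 = 1/256.

1/256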